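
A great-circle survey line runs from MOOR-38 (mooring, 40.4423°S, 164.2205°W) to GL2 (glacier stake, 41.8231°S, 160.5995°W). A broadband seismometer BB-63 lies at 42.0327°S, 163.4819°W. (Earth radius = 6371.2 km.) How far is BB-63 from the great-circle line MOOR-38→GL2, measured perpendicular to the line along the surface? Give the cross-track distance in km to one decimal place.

127.6 km

δ₁₃ = central angle MOOR-38→BB-63 = 0.029401 rad  (haversine)
θ₁₃ = bearing MOOR-38→BB-63 = 160.992°,  θ₁₂ = bearing MOOR-38→GL2 = 118.036°
dₓₜ = R·arcsin(sin δ₁₃ · sin(θ₁₃ − θ₁₂)) = 6371.2·arcsin(0.02940·sin(42.956°)) = 127.639 km
|dₓₜ| = 127.639 km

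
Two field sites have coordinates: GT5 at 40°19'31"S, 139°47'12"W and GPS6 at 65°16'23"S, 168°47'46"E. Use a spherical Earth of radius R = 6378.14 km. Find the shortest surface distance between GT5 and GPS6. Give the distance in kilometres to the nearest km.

4244 km

GT5: φ = -40.32528°, λ = -139.78667°
GPS6: φ = -65.27306°, λ = +168.79611°
Δφ = -24.9478°,  Δλ = -51.4172°
a = sin²(Δφ/2) + cos φ₁ cos φ₂ sin²(Δλ/2) = 0.106664
c = 2·arcsin(√a) = 0.665395 rad = 38.1243°
d = R·c = 6378.14 × 0.665395 = 4244.0 km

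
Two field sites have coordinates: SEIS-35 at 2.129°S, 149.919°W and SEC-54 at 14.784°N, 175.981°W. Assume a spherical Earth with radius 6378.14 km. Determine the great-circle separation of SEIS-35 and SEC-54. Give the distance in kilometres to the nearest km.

3434 km

Δφ = 16.9130°,  Δλ = -26.0620°
a = sin²(Δφ/2) + cos φ₁ cos φ₂ sin²(Δλ/2) = 0.070750
c = 2·arcsin(√a) = 0.538457 rad = 30.8513°
d = R·c = 6378.14 × 0.538457 = 3434.4 km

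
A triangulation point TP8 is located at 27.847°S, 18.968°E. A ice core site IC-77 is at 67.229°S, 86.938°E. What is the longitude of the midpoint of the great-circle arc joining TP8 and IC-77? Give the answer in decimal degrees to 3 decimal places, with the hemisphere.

38.184°E

Bx = cos φ₂ cos Δλ = 0.145179,  By = cos φ₂ sin Δλ = 0.358790
φₘ = atan2(sin φ₁ + sin φ₂, √((cos φ₁ + Bx)² + By²)) = -51.87794°
λₘ = λ₁ + atan2(By, cos φ₁ + Bx) = 38.18401°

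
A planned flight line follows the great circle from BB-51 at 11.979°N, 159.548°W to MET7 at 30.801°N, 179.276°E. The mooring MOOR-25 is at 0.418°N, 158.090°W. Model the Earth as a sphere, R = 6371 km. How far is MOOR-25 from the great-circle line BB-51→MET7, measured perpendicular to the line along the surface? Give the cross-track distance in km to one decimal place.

750.7 km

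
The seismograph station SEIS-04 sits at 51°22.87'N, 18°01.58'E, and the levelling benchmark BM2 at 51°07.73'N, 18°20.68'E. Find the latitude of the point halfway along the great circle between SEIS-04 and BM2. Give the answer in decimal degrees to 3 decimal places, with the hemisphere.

SEIS-04: φ = +51.38117°, λ = +18.02633°
BM2: φ = +51.12883°, λ = +18.34467°
Bx = cos φ₂ cos Δλ = 0.627562,  By = cos φ₂ sin Δλ = 0.003487
φₘ = atan2(sin φ₁ + sin φ₂, √((cos φ₁ + Bx)² + By²)) = 51.25511°
λₘ = λ₁ + atan2(By, cos φ₁ + Bx) = 18.18594°

51.255°N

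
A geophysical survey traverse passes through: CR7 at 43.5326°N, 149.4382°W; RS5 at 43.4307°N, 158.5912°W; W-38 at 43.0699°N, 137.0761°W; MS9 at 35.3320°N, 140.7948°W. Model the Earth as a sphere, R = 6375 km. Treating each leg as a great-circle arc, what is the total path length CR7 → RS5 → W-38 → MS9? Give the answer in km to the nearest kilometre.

CR7→RS5: c = 0.115869 rad, d = 738.66 km
RS5→W-38: c = 0.272820 rad, d = 1739.23 km
W-38→MS9: c = 0.144072 rad, d = 918.46 km
Total = 738.66 + 1739.23 + 918.46 = 3396.35 km

3396 km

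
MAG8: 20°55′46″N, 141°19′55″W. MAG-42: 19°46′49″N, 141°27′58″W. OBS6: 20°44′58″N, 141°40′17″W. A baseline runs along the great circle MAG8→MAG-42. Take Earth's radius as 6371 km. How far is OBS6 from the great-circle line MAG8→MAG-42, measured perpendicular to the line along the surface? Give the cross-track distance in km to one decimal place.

32.9 km

MAG8: φ = +20.92944°, λ = -141.33194°
MAG-42: φ = +19.78028°, λ = -141.46611°
OBS6: φ = +20.74944°, λ = -141.67139°
δ₁₃ = central angle MAG8→OBS6 = 0.006366 rad  (haversine)
θ₁₃ = bearing MAG8→OBS6 = 240.490°,  θ₁₂ = bearing MAG8→MAG-42 = 186.270°
dₓₜ = R·arcsin(sin δ₁₃ · sin(θ₁₃ − θ₁₂)) = 6371·arcsin(0.00637·sin(54.220°)) = 32.903 km
|dₓₜ| = 32.903 km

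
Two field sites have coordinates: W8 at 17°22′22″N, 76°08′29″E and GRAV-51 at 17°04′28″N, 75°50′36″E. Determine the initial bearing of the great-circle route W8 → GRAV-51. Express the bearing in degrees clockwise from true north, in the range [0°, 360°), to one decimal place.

W8: φ = +17.37278°, λ = +76.14139°
GRAV-51: φ = +17.07444°, λ = +75.84333°
Δλ = -0.2981°
y = sin Δλ · cos φ₂ = -0.004973
x = cos φ₁ sin φ₂ − sin φ₁ cos φ₂ cos Δλ = -0.005203
θ = atan2(y, x) = -136.2963° → 223.7037° (mod 360°)

223.7°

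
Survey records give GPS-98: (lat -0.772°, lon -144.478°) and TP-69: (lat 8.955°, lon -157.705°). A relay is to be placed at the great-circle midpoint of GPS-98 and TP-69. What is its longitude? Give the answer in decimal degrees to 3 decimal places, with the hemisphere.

151.051°W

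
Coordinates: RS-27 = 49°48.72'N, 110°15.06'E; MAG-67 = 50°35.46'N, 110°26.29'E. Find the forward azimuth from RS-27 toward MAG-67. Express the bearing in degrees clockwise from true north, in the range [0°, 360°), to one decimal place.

8.7°

RS-27: φ = +49.81200°, λ = +110.25100°
MAG-67: φ = +50.59100°, λ = +110.43817°
Δλ = 0.1872°
y = sin Δλ · cos φ₂ = 0.002074
x = cos φ₁ sin φ₂ − sin φ₁ cos φ₂ cos Δλ = 0.013598
θ = atan2(y, x) = 8.6713° → 8.6713° (mod 360°)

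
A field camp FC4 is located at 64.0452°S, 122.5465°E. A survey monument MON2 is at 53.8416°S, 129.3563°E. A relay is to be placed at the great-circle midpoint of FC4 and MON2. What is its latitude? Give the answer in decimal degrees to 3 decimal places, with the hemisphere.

58.987°S

Bx = cos φ₂ cos Δλ = 0.585857,  By = cos φ₂ sin Δλ = 0.069961
φₘ = atan2(sin φ₁ + sin φ₂, √((cos φ₁ + Bx)² + By²)) = -58.98713°
λₘ = λ₁ + atan2(By, cos φ₁ + Bx) = 126.45677°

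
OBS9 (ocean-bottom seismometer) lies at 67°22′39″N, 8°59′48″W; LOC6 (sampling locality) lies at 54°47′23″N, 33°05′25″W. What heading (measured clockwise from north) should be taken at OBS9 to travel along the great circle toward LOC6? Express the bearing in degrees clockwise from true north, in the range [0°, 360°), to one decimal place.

233.9°

OBS9: φ = +67.37750°, λ = -8.99667°
LOC6: φ = +54.78972°, λ = -33.09028°
Δλ = -24.0936°
y = sin Δλ · cos φ₂ = -0.235376
x = cos φ₁ sin φ₂ − sin φ₁ cos φ₂ cos Δλ = -0.171568
θ = atan2(y, x) = -126.0887° → 233.9113° (mod 360°)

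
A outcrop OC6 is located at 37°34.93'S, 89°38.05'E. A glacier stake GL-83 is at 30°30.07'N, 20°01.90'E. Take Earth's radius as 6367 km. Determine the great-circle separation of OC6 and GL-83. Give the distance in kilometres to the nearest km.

OC6: φ = -37.58217°, λ = +89.63417°
GL-83: φ = +30.50117°, λ = +20.03167°
Δφ = 68.0833°,  Δλ = -69.6025°
a = sin²(Δφ/2) + cos φ₁ cos φ₂ sin²(Δλ/2) = 0.535788
c = 2·arcsin(√a) = 1.642433 rad = 94.1045°
d = R·c = 6367 × 1.642433 = 10457.4 km

10457 km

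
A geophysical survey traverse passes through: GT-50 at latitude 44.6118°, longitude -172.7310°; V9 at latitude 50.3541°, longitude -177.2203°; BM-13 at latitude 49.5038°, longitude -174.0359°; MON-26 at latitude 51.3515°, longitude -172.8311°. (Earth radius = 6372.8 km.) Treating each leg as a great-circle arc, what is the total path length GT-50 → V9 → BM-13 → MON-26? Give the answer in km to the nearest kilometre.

1191 km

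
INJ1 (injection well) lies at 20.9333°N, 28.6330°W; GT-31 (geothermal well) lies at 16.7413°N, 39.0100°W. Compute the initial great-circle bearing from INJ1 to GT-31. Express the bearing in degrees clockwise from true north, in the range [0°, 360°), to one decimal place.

248.6°

Δλ = -10.3770°
y = sin Δλ · cos φ₂ = -0.172490
x = cos φ₁ sin φ₂ − sin φ₁ cos φ₂ cos Δλ = -0.067503
θ = atan2(y, x) = -111.3726° → 248.6274° (mod 360°)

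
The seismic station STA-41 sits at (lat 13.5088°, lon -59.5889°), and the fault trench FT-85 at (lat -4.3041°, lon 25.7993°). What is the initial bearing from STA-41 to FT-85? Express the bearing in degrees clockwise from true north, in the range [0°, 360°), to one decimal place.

95.3°

Δλ = 85.3882°
y = sin Δλ · cos φ₂ = 0.993951
x = cos φ₁ sin φ₂ − sin φ₁ cos φ₂ cos Δλ = -0.091703
θ = atan2(y, x) = 95.2712° → 95.2712° (mod 360°)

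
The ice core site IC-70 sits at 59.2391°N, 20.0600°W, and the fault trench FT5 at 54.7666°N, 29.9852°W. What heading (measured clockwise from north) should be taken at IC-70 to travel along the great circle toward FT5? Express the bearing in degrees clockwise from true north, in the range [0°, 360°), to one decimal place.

234.6°

Δλ = -9.9252°
y = sin Δλ · cos φ₂ = -0.099437
x = cos φ₁ sin φ₂ − sin φ₁ cos φ₂ cos Δλ = -0.070561
θ = atan2(y, x) = -125.3597° → 234.6403° (mod 360°)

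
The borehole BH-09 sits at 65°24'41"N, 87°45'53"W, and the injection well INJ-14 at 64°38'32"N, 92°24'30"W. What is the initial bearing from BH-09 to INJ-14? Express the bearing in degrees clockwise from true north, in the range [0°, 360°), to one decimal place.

250.7°

BH-09: φ = +65.41139°, λ = -87.76472°
INJ-14: φ = +64.64222°, λ = -92.40833°
Δλ = -4.6436°
y = sin Δλ · cos φ₂ = -0.034672
x = cos φ₁ sin φ₂ − sin φ₁ cos φ₂ cos Δλ = -0.012146
θ = atan2(y, x) = -109.3058° → 250.6942° (mod 360°)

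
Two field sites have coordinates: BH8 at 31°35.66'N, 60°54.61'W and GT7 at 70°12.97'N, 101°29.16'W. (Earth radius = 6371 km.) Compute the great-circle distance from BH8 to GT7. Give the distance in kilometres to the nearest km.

4960 km

BH8: φ = +31.59433°, λ = -60.91017°
GT7: φ = +70.21617°, λ = -101.48600°
Δφ = 38.6218°,  Δλ = -40.5758°
a = sin²(Δφ/2) + cos φ₁ cos φ₂ sin²(Δλ/2) = 0.144021
c = 2·arcsin(√a) = 0.778513 rad = 44.6055°
d = R·c = 6371 × 0.778513 = 4959.9 km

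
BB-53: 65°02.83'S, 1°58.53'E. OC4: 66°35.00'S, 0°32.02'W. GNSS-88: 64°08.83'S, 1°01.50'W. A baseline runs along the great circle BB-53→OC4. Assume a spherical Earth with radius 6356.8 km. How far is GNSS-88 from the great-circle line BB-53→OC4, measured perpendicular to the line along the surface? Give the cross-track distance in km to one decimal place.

174.2 km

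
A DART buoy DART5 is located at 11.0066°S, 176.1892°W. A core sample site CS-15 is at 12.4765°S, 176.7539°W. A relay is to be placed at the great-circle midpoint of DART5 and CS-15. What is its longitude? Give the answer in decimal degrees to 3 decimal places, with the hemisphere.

Bx = cos φ₂ cos Δλ = 0.976337,  By = cos φ₂ sin Δλ = -0.009623
φₘ = atan2(sin φ₁ + sin φ₂, √((cos φ₁ + Bx)² + By²)) = -11.74169°
λₘ = λ₁ + atan2(By, cos φ₁ + Bx) = -176.47080°

176.471°W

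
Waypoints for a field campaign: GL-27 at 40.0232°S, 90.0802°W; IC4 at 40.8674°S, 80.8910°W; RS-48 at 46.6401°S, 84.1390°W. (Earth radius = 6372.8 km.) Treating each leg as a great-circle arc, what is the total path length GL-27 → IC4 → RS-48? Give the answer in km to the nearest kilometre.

GL-27→IC4: c = 0.122883 rad, d = 783.11 km
IC4→RS-48: c = 0.108730 rad, d = 692.91 km
Total = 783.11 + 692.91 = 1476.02 km

1476 km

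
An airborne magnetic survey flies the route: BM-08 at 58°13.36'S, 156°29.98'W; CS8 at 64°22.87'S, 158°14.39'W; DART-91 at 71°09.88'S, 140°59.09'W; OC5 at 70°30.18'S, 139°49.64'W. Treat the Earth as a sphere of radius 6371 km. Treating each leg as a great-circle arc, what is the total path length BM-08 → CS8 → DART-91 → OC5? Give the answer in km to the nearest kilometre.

1815 km

BM-08: φ = -58.22267°, λ = -156.49967°
CS8: φ = -64.38117°, λ = -158.23983°
DART-91: φ = -71.16467°, λ = -140.98483°
OC5: φ = -70.50300°, λ = -139.82733°
BM-08→CS8: c = 0.108461 rad, d = 691.00 km
CS8→DART-91: c = 0.163172 rad, d = 1039.57 km
DART-91→OC5: c = 0.013317 rad, d = 84.84 km
Total = 691.00 + 1039.57 + 84.84 = 1815.41 km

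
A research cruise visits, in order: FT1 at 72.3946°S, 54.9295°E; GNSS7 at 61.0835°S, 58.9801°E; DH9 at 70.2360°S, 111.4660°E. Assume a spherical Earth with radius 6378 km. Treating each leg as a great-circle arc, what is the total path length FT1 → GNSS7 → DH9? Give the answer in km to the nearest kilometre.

3785 km

FT1→GNSS7: c = 0.199270 rad, d = 1270.94 km
GNSS7→DH9: c = 0.394131 rad, d = 2513.77 km
Total = 1270.94 + 2513.77 = 3784.71 km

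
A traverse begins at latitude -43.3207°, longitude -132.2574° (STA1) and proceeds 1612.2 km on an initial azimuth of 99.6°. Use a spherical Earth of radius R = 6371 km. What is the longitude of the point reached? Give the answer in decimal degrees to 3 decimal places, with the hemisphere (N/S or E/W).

112.189°W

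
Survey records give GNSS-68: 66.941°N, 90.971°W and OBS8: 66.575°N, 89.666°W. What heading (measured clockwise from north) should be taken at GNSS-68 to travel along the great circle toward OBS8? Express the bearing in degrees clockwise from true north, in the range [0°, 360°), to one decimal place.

124.8°

Δλ = 1.3050°
y = sin Δλ · cos φ₂ = 0.009054
x = cos φ₁ sin φ₂ − sin φ₁ cos φ₂ cos Δλ = -0.006293
θ = atan2(y, x) = 124.8013° → 124.8013° (mod 360°)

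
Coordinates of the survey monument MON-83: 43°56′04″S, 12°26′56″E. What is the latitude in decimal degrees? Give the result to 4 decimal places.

43° + 56′/60 + 4″/3600 = 43 + 0.93333 + 0.00111 = 43.9344°

43.9344°S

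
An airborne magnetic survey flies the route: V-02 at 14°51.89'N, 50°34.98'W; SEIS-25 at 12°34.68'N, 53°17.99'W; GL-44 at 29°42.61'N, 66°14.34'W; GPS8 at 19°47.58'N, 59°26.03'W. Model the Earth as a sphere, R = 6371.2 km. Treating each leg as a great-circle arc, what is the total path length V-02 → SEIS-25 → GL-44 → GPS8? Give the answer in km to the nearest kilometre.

4013 km

V-02: φ = +14.86483°, λ = -50.58300°
SEIS-25: φ = +12.57800°, λ = -53.29983°
GL-44: φ = +29.71017°, λ = -66.23900°
GPS8: φ = +19.79300°, λ = -59.43383°
V-02→SEIS-25: c = 0.060948 rad, d = 388.31 km
SEIS-25→GL-44: c = 0.365057 rad, d = 2325.85 km
GL-44→GPS8: c = 0.203821 rad, d = 1298.59 km
Total = 388.31 + 2325.85 + 1298.59 = 4012.75 km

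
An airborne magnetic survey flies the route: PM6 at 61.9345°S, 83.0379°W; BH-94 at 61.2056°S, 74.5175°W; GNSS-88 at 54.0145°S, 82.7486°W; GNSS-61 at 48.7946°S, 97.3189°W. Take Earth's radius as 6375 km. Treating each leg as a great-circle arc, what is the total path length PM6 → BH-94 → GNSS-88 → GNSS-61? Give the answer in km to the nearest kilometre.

2558 km

PM6→BH-94: c = 0.071877 rad, d = 458.22 km
BH-94→GNSS-88: c = 0.146974 rad, d = 936.96 km
GNSS-88→GNSS-61: c = 0.182437 rad, d = 1163.04 km
Total = 458.22 + 936.96 + 1163.04 = 2558.22 km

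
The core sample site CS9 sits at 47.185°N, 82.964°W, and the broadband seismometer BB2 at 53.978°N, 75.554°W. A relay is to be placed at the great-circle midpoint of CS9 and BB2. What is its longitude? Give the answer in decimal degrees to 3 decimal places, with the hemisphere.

Bx = cos φ₂ cos Δλ = 0.583184,  By = cos φ₂ sin Δλ = 0.075846
φₘ = atan2(sin φ₁ + sin φ₂, √((cos φ₁ + Bx)² + By²)) = 50.63998°
λₘ = λ₁ + atan2(By, cos φ₁ + Bx) = -79.52689°

79.527°W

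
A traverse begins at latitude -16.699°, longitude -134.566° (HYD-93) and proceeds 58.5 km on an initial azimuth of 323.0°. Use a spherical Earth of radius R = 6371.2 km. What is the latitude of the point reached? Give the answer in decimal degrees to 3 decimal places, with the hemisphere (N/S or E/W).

16.279°S

δ = d/R = 58.5/6371.2 = 0.009182 rad
φ₂ = arcsin(sin φ₁ cos δ + cos φ₁ sin δ cos θ)
   = arcsin(-0.28734·0.99996 + 0.95783·0.00918·0.79864) = -16.27859°
λ₂ = λ₁ + atan2(sin θ sin δ cos φ₁, cos δ − sin φ₁ sin φ₂) = -134.89583°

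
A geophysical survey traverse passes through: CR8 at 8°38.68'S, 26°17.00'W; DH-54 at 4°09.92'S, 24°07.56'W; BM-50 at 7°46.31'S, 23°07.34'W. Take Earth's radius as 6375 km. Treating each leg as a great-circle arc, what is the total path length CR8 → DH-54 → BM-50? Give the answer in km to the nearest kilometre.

CR8: φ = -8.64467°, λ = -26.28333°
DH-54: φ = -4.16533°, λ = -24.12600°
BM-50: φ = -7.77183°, λ = -23.12233°
CR8→DH-54: c = 0.086668 rad, d = 552.51 km
DH-54→BM-50: c = 0.065311 rad, d = 416.36 km
Total = 552.51 + 416.36 = 968.87 km

969 km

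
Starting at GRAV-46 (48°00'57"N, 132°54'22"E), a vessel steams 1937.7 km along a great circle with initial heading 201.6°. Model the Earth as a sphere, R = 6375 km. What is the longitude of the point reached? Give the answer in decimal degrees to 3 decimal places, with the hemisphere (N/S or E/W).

125.478°E

GRAV-46: φ = +48.01583°, λ = +132.90611°
δ = d/R = 1937.7/6375 = 0.303953 rad
φ₂ = arcsin(sin φ₁ cos δ + cos φ₁ sin δ cos θ)
   = arcsin(0.74333·0.95416 + 0.66893·0.29929·-0.92978) = 31.54108°
λ₂ = λ₁ + atan2(sin θ sin δ cos φ₁, cos δ − sin φ₁ sin φ₂) = 125.47835°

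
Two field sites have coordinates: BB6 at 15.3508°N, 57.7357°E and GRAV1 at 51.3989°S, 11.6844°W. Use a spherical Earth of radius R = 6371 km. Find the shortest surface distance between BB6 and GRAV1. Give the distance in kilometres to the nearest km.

9978 km

Δφ = -66.7497°,  Δλ = -69.4201°
a = sin²(Δφ/2) + cos φ₁ cos φ₂ sin²(Δλ/2) = 0.497702
c = 2·arcsin(√a) = 1.566201 rad = 89.7367°
d = R·c = 6371 × 1.566201 = 9978.3 km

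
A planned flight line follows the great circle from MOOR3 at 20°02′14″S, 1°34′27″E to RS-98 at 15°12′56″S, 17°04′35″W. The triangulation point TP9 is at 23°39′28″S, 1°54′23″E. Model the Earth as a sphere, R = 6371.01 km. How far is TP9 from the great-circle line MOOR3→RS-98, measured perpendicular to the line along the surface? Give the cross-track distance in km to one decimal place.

386.4 km

MOOR3: φ = -20.03722°, λ = +1.57417°
RS-98: φ = -15.21556°, λ = -17.07639°
TP9: φ = -23.65778°, λ = +1.90639°
δ₁₃ = central angle MOOR3→TP9 = 0.063419 rad  (haversine)
θ₁₃ = bearing MOOR3→TP9 = 175.193°,  θ₁₂ = bearing MOOR3→RS-98 = 282.195°
dₓₜ = R·arcsin(sin δ₁₃ · sin(θ₁₃ − θ₁₂)) = 6371.01·arcsin(0.06338·sin(-107.003°)) = -386.363 km
|dₓₜ| = 386.363 km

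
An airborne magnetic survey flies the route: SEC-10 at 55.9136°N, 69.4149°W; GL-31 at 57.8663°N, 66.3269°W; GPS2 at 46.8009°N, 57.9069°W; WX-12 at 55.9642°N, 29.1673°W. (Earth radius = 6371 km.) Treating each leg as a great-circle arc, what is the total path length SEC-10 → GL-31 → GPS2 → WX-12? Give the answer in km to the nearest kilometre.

3859 km

SEC-10→GL-31: c = 0.045027 rad, d = 286.87 km
GL-31→GPS2: c = 0.212607 rad, d = 1354.52 km
GPS2→WX-12: c = 0.348047 rad, d = 2217.40 km
Total = 286.87 + 1354.52 + 2217.40 = 3858.79 km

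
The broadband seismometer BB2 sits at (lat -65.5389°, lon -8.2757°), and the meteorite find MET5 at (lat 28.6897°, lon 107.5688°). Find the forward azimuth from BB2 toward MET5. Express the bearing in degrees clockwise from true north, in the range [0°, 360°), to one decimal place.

100.7°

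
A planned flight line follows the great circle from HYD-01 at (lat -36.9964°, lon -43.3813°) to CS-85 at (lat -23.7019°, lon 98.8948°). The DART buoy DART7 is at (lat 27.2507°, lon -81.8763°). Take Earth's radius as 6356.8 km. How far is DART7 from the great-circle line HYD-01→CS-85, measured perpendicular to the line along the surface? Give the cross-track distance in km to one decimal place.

139.3 km

δ₁₃ = central angle HYD-01→DART7 = 1.286820 rad  (haversine)
θ₁₃ = bearing HYD-01→DART7 = 324.799°,  θ₁₂ = bearing HYD-01→CS-85 = 143.491°
dₓₜ = R·arcsin(sin δ₁₃ · sin(θ₁₃ − θ₁₂)) = 6356.8·arcsin(0.95995·sin(181.308°)) = -139.300 km
|dₓₜ| = 139.300 km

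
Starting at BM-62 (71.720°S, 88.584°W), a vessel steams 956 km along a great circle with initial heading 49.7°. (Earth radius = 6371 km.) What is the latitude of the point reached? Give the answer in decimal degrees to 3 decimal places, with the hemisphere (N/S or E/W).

δ = d/R = 956/6371 = 0.150055 rad
φ₂ = arcsin(sin φ₁ cos δ + cos φ₁ sin δ cos θ)
   = arcsin(-0.94954·0.98876 + 0.31366·0.14949·0.64679) = -65.30396°
λ₂ = λ₁ + atan2(sin θ sin δ cos φ₁, cos δ − sin φ₁ sin φ₂) = -72.74790°

65.304°S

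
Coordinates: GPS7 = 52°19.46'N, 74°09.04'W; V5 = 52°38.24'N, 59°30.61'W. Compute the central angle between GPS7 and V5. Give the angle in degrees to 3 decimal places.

8.907°

GPS7: φ = +52.32433°, λ = -74.15067°
V5: φ = +52.63733°, λ = -59.51017°
Δφ = 0.3130°,  Δλ = 14.6405°
a = sin²(Δφ/2) + cos φ₁ cos φ₂ sin²(Δλ/2) = 0.006029
c = 2·arcsin(√a) = 0.155450 rad = 8.9066°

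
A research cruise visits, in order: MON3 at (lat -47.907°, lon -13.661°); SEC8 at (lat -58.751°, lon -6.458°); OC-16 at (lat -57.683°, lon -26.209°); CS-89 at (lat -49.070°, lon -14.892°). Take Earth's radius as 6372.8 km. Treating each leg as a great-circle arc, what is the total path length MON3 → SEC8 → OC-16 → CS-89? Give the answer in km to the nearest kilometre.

MON3→SEC8: c = 0.203334 rad, d = 1295.81 km
SEC8→OC-16: c = 0.181849 rad, d = 1158.89 km
OC-16→CS-89: c = 0.190485 rad, d = 1213.92 km
Total = 1295.81 + 1158.89 + 1213.92 = 3668.62 km

3669 km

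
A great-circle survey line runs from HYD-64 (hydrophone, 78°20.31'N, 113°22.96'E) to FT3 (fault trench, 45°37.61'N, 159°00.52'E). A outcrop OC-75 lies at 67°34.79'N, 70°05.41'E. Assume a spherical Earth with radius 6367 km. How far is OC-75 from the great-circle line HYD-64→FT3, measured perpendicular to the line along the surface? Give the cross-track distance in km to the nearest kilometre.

HYD-64: φ = +78.33850°, λ = +113.38267°
FT3: φ = +45.62683°, λ = +159.00867°
OC-75: φ = +67.57983°, λ = +70.09017°
δ₁₃ = central angle HYD-64→OC-75 = 0.278595 rad  (haversine)
θ₁₃ = bearing HYD-64→OC-75 = 251.991°,  θ₁₂ = bearing HYD-64→FT3 = 123.789°
dₓₜ = R·arcsin(sin δ₁₃ · sin(θ₁₃ − θ₁₂)) = 6367·arcsin(0.27501·sin(128.202°)) = 1386.899 km
|dₓₜ| = 1386.899 km

1387 km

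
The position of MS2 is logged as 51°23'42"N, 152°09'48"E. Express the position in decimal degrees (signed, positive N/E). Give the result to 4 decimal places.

+51.3950°, +152.1633°

lat: 51.3950° N → +51.3950°
lon: 152.1633° E → +152.1633°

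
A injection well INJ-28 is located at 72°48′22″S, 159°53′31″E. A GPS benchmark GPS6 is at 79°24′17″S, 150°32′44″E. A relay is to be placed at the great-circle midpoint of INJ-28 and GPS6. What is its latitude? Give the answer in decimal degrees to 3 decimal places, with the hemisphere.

76.147°S

INJ-28: φ = -72.80611°, λ = +159.89194°
GPS6: φ = -79.40472°, λ = +150.54556°
Bx = cos φ₂ cos Δλ = 0.181429,  By = cos φ₂ sin Δλ = -0.029861
φₘ = atan2(sin φ₁ + sin φ₂, √((cos φ₁ + Bx)² + By²)) = -76.14741°
λₘ = λ₁ + atan2(By, cos φ₁ + Bx) = 156.31007°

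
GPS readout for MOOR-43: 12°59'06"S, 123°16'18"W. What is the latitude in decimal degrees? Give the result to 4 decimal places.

12° + 59′/60 + 6″/3600 = 12 + 0.98333 + 0.00167 = 12.9850°

12.9850°S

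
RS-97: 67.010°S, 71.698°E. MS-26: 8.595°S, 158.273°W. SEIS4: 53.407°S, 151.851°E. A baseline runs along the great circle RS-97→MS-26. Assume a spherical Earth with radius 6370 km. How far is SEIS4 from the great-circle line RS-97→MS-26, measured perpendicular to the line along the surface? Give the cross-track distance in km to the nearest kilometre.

δ₁₃ = central angle RS-97→SEIS4 = 0.677827 rad  (haversine)
θ₁₃ = bearing RS-97→SEIS4 = 110.512°,  θ₁₂ = bearing RS-97→MS-26 = 130.376°
dₓₜ = R·arcsin(sin δ₁₃ · sin(θ₁₃ − θ₁₂)) = 6370·arcsin(0.62710·sin(-19.864°)) = -1367.843 km
|dₓₜ| = 1367.843 km

1368 km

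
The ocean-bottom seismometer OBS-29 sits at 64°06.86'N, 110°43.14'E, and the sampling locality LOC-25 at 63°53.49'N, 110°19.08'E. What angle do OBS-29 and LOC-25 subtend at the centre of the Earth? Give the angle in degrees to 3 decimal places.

0.284°

OBS-29: φ = +64.11433°, λ = +110.71900°
LOC-25: φ = +63.89150°, λ = +110.31800°
Δφ = -0.2228°,  Δλ = -0.4010°
a = sin²(Δφ/2) + cos φ₁ cos φ₂ sin²(Δλ/2) = 0.000006
c = 2·arcsin(√a) = 0.004953 rad = 0.2838°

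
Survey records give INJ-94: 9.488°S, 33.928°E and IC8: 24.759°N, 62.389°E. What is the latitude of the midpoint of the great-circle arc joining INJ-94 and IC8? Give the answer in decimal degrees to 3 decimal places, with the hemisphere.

Bx = cos φ₂ cos Δλ = 0.798329,  By = cos φ₂ sin Δλ = 0.432754
φₘ = atan2(sin φ₁ + sin φ₂, √((cos φ₁ + Bx)² + By²)) = 7.87380°
λₘ = λ₁ + atan2(By, cos φ₁ + Bx) = 47.55838°

7.874°N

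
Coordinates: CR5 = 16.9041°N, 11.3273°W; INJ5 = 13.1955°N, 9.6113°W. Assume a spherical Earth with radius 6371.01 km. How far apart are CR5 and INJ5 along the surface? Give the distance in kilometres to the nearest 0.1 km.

Δφ = -3.7086°,  Δλ = 1.7160°
a = sin²(Δφ/2) + cos φ₁ cos φ₂ sin²(Δλ/2) = 0.001256
c = 2·arcsin(√a) = 0.070893 rad = 4.0619°
d = R·c = 6371.01 × 0.070893 = 451.7 km

451.7 km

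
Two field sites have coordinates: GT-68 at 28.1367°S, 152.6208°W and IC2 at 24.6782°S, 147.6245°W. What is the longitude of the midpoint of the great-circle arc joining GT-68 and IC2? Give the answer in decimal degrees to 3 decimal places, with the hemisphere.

150.085°W

Bx = cos φ₂ cos Δλ = 0.905214,  By = cos φ₂ sin Δλ = 0.079137
φₘ = atan2(sin φ₁ + sin φ₂, √((cos φ₁ + Bx)² + By²)) = -26.42915°
λₘ = λ₁ + atan2(By, cos φ₁ + Bx) = -150.08518°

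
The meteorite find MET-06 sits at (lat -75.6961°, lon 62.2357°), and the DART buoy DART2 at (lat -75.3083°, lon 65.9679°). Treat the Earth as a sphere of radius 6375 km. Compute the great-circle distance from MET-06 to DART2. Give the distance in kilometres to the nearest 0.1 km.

112.5 km

Δφ = 0.3878°,  Δλ = 3.7322°
a = sin²(Δφ/2) + cos φ₁ cos φ₂ sin²(Δλ/2) = 0.000078
c = 2·arcsin(√a) = 0.017652 rad = 1.0114°
d = R·c = 6375 × 0.017652 = 112.5 km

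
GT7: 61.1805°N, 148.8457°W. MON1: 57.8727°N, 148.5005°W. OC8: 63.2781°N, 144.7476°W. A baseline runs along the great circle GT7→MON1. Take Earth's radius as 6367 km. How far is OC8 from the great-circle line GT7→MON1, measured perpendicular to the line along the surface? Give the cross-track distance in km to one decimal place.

217.6 km

δ₁₃ = central angle GT7→OC8 = 0.049488 rad  (haversine)
θ₁₃ = bearing GT7→OC8 = 40.512°,  θ₁₂ = bearing GT7→MON1 = 176.821°
dₓₜ = R·arcsin(sin δ₁₃ · sin(θ₁₃ − θ₁₂)) = 6367·arcsin(0.04947·sin(-136.309°)) = -217.608 km
|dₓₜ| = 217.608 km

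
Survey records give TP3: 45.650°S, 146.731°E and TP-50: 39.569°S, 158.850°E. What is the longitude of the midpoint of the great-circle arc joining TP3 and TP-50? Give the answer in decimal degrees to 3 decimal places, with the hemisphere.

153.088°E

Bx = cos φ₂ cos Δλ = 0.753678,  By = cos φ₂ sin Δλ = 0.161836
φₘ = atan2(sin φ₁ + sin φ₂, √((cos φ₁ + Bx)² + By²)) = -42.76910°
λₘ = λ₁ + atan2(By, cos φ₁ + Bx) = 153.08767°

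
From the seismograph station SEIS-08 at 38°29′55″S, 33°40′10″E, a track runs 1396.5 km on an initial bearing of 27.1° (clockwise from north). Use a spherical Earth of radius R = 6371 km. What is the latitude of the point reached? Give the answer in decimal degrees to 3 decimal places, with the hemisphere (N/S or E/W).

SEIS-08: φ = -38.49861°, λ = +33.66944°
δ = d/R = 1396.5/6371 = 0.219196 rad
φ₂ = arcsin(sin φ₁ cos δ + cos φ₁ sin δ cos θ)
   = arcsin(-0.62250·0.97607 + 0.78262·0.21745·0.89021) = -27.13615°
λ₂ = λ₁ + atan2(sin θ sin δ cos φ₁, cos δ − sin φ₁ sin φ₂) = 40.06019°

27.136°S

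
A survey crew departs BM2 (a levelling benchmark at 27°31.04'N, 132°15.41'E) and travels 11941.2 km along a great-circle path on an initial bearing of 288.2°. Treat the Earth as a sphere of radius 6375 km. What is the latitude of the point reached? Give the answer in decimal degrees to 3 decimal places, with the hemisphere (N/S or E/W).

BM2: φ = +27.51733°, λ = +132.25683°
δ = d/R = 11941.2/6375 = 1.873129 rad
φ₂ = arcsin(sin φ₁ cos δ + cos φ₁ sin δ cos θ)
   = arcsin(0.46202·-0.29775 + 0.88687·0.95464·0.31233) = 7.28891°
λ₂ = λ₁ + atan2(sin θ sin δ cos φ₁, cos δ − sin φ₁ sin φ₂) = 18.35963°

7.289°N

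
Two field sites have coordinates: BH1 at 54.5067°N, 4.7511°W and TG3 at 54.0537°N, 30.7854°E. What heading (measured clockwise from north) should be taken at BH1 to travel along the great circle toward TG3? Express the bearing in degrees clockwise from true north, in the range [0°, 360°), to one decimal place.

76.6°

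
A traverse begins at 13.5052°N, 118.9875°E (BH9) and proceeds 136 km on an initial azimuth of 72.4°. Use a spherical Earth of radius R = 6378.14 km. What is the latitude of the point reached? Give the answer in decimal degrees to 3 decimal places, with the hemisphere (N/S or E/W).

13.872°N

δ = d/R = 136/6378.14 = 0.021323 rad
φ₂ = arcsin(sin φ₁ cos δ + cos φ₁ sin δ cos θ)
   = arcsin(0.23353·0.99977 + 0.97235·0.02132·0.30237) = 13.87174°
λ₂ = λ₁ + atan2(sin θ sin δ cos φ₁, cos δ − sin φ₁ sin φ₂) = 120.18700°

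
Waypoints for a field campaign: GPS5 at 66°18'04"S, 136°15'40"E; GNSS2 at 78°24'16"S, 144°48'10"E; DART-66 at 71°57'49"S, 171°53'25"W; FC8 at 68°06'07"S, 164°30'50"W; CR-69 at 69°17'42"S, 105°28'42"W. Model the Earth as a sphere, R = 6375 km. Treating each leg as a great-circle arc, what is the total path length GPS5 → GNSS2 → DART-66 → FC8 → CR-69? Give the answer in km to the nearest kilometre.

GPS5: φ = -66.30111°, λ = +136.26111°
GNSS2: φ = -78.40444°, λ = +144.80278°
DART-66: φ = -71.96361°, λ = -171.89028°
FC8: φ = -68.10194°, λ = -164.51389°
CR-69: φ = -69.29500°, λ = -105.47833°
GPS5→GNSS2: c = 0.215475 rad, d = 1373.65 km
GNSS2→DART-66: c = 0.216100 rad, d = 1377.64 km
DART-66→FC8: c = 0.080347 rad, d = 512.21 km
FC8→CR-69: c = 0.360373 rad, d = 2297.38 km
Total = 1373.65 + 1377.64 + 512.21 + 2297.38 = 5560.88 km

5561 km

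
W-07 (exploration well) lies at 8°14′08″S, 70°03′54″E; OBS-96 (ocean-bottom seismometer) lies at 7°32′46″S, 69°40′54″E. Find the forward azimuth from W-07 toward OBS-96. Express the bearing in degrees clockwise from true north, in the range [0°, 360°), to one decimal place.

331.1°

W-07: φ = -8.23556°, λ = +70.06500°
OBS-96: φ = -7.54611°, λ = +69.68167°
Δλ = -0.3833°
y = sin Δλ · cos φ₂ = -0.006632
x = cos φ₁ sin φ₂ − sin φ₁ cos φ₂ cos Δλ = 0.012030
θ = atan2(y, x) = -28.8698° → 331.1302° (mod 360°)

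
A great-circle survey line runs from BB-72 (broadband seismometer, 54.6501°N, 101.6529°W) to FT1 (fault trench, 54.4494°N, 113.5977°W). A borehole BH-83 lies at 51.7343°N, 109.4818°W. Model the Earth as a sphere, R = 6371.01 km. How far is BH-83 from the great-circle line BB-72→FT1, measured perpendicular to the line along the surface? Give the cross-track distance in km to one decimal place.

323.9 km

δ₁₃ = central angle BB-72→BH-83 = 0.096312 rad  (haversine)
θ₁₃ = bearing BB-72→BH-83 = 241.313°,  θ₁₂ = bearing BB-72→FT1 = 273.218°
dₓₜ = R·arcsin(sin δ₁₃ · sin(θ₁₃ − θ₁₂)) = 6371.01·arcsin(0.09616·sin(-31.905°)) = -323.931 km
|dₓₜ| = 323.931 km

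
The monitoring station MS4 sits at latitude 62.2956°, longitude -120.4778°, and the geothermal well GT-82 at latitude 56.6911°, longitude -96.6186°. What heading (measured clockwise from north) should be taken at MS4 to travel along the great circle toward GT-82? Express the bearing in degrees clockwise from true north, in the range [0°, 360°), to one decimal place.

Δλ = 23.8592°
y = sin Δλ · cos φ₂ = 0.222127
x = cos φ₁ sin φ₂ − sin φ₁ cos φ₂ cos Δλ = -0.056112
θ = atan2(y, x) = 104.1770° → 104.1770° (mod 360°)

104.2°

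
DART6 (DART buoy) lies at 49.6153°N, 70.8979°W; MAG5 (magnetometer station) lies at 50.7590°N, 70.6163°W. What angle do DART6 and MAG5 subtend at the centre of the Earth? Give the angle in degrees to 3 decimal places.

Δφ = 1.1437°,  Δλ = 0.2816°
a = sin²(Δφ/2) + cos φ₁ cos φ₂ sin²(Δλ/2) = 0.000102
c = 2·arcsin(√a) = 0.020208 rad = 1.1578°

1.158°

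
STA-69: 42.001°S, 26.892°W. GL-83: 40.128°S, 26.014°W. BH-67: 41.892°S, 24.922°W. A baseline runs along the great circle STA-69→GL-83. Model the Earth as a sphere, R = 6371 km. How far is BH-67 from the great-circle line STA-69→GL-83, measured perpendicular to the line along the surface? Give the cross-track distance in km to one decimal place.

δ₁₃ = central angle STA-69→BH-67 = 0.025643 rad  (haversine)
θ₁₃ = bearing STA-69→BH-67 = 86.404°,  θ₁₂ = bearing STA-69→GL-83 = 19.755°
dₓₜ = R·arcsin(sin δ₁₃ · sin(θ₁₃ − θ₁₂)) = 6371·arcsin(0.02564·sin(66.650°)) = 149.989 km
|dₓₜ| = 149.989 km

150.0 km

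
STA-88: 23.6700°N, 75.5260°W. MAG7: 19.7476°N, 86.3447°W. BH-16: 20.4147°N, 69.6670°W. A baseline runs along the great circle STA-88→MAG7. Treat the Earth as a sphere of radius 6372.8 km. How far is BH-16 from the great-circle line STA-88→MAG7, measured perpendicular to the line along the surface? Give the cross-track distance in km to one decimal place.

531.4 km

δ₁₃ = central angle STA-88→BH-16 = 0.110487 rad  (haversine)
θ₁₃ = bearing STA-88→BH-16 = 119.813°,  θ₁₂ = bearing STA-88→MAG7 = 250.751°
dₓₜ = R·arcsin(sin δ₁₃ · sin(θ₁₃ − θ₁₂)) = 6372.8·arcsin(0.11026·sin(-130.938°)) = -531.434 km
|dₓₜ| = 531.434 km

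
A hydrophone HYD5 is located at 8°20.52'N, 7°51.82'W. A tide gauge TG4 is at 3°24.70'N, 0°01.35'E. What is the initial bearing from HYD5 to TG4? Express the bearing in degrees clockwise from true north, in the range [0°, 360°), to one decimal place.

121.7°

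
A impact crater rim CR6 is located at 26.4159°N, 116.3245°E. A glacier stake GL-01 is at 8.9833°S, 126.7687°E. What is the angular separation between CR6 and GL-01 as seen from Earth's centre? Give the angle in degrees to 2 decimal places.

36.82°

Δφ = -35.3992°,  Δλ = 10.4442°
a = sin²(Δφ/2) + cos φ₁ cos φ₂ sin²(Δλ/2) = 0.099760
c = 2·arcsin(√a) = 0.642701 rad = 36.8241°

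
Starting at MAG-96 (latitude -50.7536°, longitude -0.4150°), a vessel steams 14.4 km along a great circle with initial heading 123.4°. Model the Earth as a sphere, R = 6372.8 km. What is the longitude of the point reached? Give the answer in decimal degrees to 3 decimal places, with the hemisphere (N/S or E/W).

0.244°W

δ = d/R = 14.4/6372.8 = 0.002260 rad
φ₂ = arcsin(sin φ₁ cos δ + cos φ₁ sin δ cos θ)
   = arcsin(-0.77443·1.00000 + 0.63266·0.00226·-0.55048) = -50.82474°
λ₂ = λ₁ + atan2(sin θ sin δ cos φ₁, cos δ − sin φ₁ sin φ₂) = -0.24390°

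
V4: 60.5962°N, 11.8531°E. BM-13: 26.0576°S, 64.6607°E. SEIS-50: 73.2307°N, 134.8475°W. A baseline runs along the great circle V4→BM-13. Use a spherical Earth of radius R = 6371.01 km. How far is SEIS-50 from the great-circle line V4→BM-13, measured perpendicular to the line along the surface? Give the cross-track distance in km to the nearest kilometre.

2485 km

δ₁₃ = central angle V4→SEIS-50 = 0.773114 rad  (haversine)
θ₁₃ = bearing V4→SEIS-50 = 346.890°,  θ₁₂ = bearing V4→BM-13 = 133.904°
dₓₜ = R·arcsin(sin δ₁₃ · sin(θ₁₃ − θ₁₂)) = 6371.01·arcsin(0.69837·sin(212.987°)) = -2484.925 km
|dₓₜ| = 2484.925 km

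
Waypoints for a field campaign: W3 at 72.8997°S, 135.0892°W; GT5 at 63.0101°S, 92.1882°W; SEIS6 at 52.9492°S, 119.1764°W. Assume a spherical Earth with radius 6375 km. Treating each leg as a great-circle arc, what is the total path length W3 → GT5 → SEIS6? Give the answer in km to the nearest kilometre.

3959 km

W3→GT5: c = 0.319325 rad, d = 2035.70 km
GT5→SEIS6: c = 0.301660 rad, d = 1923.09 km
Total = 2035.70 + 1923.09 = 3958.78 km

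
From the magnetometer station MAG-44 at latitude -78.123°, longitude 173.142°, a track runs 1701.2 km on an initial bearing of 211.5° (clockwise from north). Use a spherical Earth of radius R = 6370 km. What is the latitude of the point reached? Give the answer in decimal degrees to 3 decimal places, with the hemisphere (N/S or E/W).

δ = d/R = 1701.2/6370 = 0.267064 rad
φ₂ = arcsin(sin φ₁ cos δ + cos φ₁ sin δ cos θ)
   = arcsin(-0.97859·0.96455 + 0.20581·0.26390·-0.85264) = -81.97635°
λ₂ = λ₁ + atan2(sin θ sin δ cos φ₁, cos δ − sin φ₁ sin φ₂) = 74.20652°

81.976°S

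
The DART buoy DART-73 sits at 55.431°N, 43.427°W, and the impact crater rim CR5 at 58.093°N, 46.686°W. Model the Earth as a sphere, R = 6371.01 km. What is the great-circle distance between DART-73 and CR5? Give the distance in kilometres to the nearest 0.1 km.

356.4 km

Δφ = 2.6620°,  Δλ = -3.2590°
a = sin²(Δφ/2) + cos φ₁ cos φ₂ sin²(Δλ/2) = 0.000782
c = 2·arcsin(√a) = 0.055938 rad = 3.2050°
d = R·c = 6371.01 × 0.055938 = 356.4 km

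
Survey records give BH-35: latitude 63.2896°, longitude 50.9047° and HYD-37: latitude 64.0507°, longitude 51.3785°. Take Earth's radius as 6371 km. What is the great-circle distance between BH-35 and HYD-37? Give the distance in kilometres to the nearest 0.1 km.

87.8 km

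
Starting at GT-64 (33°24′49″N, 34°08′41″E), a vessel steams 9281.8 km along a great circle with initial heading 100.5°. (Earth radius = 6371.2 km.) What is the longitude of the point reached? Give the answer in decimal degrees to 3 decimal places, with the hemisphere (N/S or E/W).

GT-64: φ = +33.41361°, λ = +34.14472°
δ = d/R = 9281.8/6371.2 = 1.456837 rad
φ₂ = arcsin(sin φ₁ cos δ + cos φ₁ sin δ cos θ)
   = arcsin(0.55068·0.11371 + 0.83472·0.99351·-0.18224) = -5.07785°
λ₂ = λ₁ + atan2(sin θ sin δ cos φ₁, cos δ − sin φ₁ sin φ₂) = 112.87738°

112.877°E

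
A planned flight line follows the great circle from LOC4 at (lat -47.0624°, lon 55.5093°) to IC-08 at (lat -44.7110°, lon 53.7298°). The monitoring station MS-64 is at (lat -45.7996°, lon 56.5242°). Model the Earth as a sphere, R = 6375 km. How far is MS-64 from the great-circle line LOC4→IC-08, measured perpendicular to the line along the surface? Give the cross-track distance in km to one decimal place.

135.9 km

δ₁₃ = central angle LOC4→MS-64 = 0.025195 rad  (haversine)
θ₁₃ = bearing LOC4→MS-64 = 29.352°,  θ₁₂ = bearing LOC4→IC-08 = 331.578°
dₓₜ = R·arcsin(sin δ₁₃ · sin(θ₁₃ − θ₁₂)) = 6375·arcsin(0.02519·sin(-302.226°)) = 135.870 km
|dₓₜ| = 135.870 km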